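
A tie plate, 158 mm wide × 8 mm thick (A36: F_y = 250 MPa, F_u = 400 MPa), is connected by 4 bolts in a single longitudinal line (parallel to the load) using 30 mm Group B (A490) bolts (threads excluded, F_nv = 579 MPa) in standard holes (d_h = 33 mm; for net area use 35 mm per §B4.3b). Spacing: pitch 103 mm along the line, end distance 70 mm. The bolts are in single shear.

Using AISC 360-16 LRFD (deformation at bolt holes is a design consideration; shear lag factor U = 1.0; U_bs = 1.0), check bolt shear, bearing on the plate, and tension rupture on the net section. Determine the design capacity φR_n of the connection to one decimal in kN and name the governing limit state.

295.2 kN (net-section rupture governs)

Bolt shear: A_b = π(30)²/4 = 706.86 mm². φR_n = 0.75 × 579 × 706.86 × 4 × 1 = 1227.8 kN.
Bearing (8 mm plate, F_u = 400 MPa): end bolts L_c = 70 − 33/2 = 53.5, R_n = min(1.2×53.5×8×400, 2.4×30×8×400) = 205.44 kN/bolt; interior L_c = 103 − 33 = 70, R_n = 230.4 kN/bolt. φR_n = 0.75 × (1×205.44 + 3×230.4) = 672.5 kN.
Tension rupture (net): A_n = (158 − 1×35)×8 = 984 mm² (U = 1.0, A_e = A_n). φR_n = 0.75 × 400 × 984 = 295.2 kN.
Governing: min(1227.8, 672.5, 295.2) = 295.2 kN → net-section rupture.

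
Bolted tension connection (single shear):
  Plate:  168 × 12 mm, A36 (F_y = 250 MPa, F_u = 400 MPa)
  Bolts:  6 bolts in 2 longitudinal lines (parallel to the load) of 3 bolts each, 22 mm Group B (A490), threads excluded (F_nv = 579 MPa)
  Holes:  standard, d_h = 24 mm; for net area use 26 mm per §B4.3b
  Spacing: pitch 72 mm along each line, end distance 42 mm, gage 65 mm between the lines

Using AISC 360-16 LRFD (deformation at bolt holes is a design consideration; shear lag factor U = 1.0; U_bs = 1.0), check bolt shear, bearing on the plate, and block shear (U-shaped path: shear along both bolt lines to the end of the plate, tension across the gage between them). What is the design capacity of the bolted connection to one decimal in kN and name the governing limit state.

Bolt shear: A_b = π(22)²/4 = 380.13 mm². φR_n = 0.75 × 579 × 380.13 × 6 × 1 = 990.4 kN.
Bearing (12 mm plate, F_u = 400 MPa): end bolts L_c = 42 − 24/2 = 30, R_n = min(1.2×30×12×400, 2.4×22×12×400) = 172.8 kN/bolt; interior L_c = 72 − 24 = 48, R_n = 253.44 kN/bolt. φR_n = 0.75 × (2×172.8 + 4×253.44) = 1019.5 kN.
Block shear: shear path 2×[42+2×72] = 2×186 mm, A_gv = 4464, A_nv = 2×(186 − 2.5×26)×12 = 2904 mm²; tension across gage: (65 − 1×26)×12 = 468 mm². R_n = min(0.6×400×2904, 0.6×250×4464) + 1.0×400×468 = min(696.96, 669.6) + 187.2 = 856.8 kN. φR_n = 0.75 × 856.8 = 642.6 kN.
Governing: min(990.4, 1019.5, 642.6) = 642.6 kN → block shear.

642.6 kN (block shear governs)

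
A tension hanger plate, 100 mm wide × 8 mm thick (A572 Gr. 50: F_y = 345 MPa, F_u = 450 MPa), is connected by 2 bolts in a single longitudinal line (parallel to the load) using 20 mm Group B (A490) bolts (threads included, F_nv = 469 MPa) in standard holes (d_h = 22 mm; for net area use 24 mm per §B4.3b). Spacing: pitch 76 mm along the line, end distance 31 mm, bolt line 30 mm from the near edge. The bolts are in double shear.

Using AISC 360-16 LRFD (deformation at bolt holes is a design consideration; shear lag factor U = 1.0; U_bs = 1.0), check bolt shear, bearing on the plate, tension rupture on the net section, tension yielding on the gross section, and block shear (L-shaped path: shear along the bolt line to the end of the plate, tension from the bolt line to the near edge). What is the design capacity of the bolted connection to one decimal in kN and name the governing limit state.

163.6 kN (block shear governs)

Bolt shear: A_b = π(20)²/4 = 314.16 mm². φR_n = 0.75 × 469 × 314.16 × 2 × 2 = 442.0 kN.
Bearing (8 mm plate, F_u = 450 MPa): end bolts L_c = 31 − 22/2 = 20, R_n = min(1.2×20×8×450, 2.4×20×8×450) = 86.4 kN/bolt; interior L_c = 76 − 22 = 54, R_n = 172.8 kN/bolt. φR_n = 0.75 × (1×86.4 + 1×172.8) = 194.4 kN.
Tension rupture (net): A_n = (100 − 1×24)×8 = 608 mm² (U = 1.0, A_e = A_n). φR_n = 0.75 × 450 × 608 = 205.2 kN.
Tension yield (gross): A_g = 100×8 = 800 mm². φR_n = 0.90 × 345 × 800 = 248.4 kN.
Block shear: shear path 1×[31+1×76] = 1×107 mm, A_gv = 856, A_nv = 1×(107 − 1.5×24)×8 = 568 mm²; tension to near edge: (30 − 0.5×24)×8 = 144 mm². R_n = min(0.6×450×568, 0.6×345×856) + 1.0×450×144 = min(153.36, 177.19) + 64.8 = 218.16 kN. φR_n = 0.75 × 218.16 = 163.6 kN.
Governing: min(442.0, 194.4, 205.2, 248.4, 163.6) = 163.6 kN → block shear.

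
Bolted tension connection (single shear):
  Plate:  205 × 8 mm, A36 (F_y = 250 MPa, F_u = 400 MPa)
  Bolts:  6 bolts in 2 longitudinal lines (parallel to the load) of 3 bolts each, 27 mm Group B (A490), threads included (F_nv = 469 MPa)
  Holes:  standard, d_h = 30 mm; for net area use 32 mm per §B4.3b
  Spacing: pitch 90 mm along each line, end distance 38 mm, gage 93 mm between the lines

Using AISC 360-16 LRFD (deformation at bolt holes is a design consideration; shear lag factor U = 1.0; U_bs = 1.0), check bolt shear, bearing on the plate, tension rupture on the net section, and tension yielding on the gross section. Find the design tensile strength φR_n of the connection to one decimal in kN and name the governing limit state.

338.4 kN (net-section rupture governs)

Bolt shear: A_b = π(27)²/4 = 572.56 mm². φR_n = 0.75 × 469 × 572.56 × 6 × 1 = 1208.4 kN.
Bearing (8 mm plate, F_u = 400 MPa): end bolts L_c = 38 − 30/2 = 23, R_n = min(1.2×23×8×400, 2.4×27×8×400) = 88.32 kN/bolt; interior L_c = 90 − 30 = 60, R_n = 207.36 kN/bolt. φR_n = 0.75 × (2×88.32 + 4×207.36) = 754.6 kN.
Tension rupture (net): A_n = (205 − 2×32)×8 = 1128 mm² (U = 1.0, A_e = A_n). φR_n = 0.75 × 400 × 1128 = 338.4 kN.
Tension yield (gross): A_g = 205×8 = 1640 mm². φR_n = 0.90 × 250 × 1640 = 369.0 kN.
Governing: min(1208.4, 754.6, 338.4, 369.0) = 338.4 kN → net-section rupture.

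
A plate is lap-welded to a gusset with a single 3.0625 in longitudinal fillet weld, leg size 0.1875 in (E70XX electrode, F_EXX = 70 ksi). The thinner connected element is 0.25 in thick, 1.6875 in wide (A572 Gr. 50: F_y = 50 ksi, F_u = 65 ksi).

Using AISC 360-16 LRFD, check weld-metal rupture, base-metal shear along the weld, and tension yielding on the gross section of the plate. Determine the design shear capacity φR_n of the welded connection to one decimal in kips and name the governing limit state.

12.8 kips (weld metal governs)

Weld metal: throat = 0.707×0.1875 = 0.13256 in, L = 3.0625 in. φR_n = 0.75 × 0.6 × 70 × 0.13256 × 3.0625 = 12.8 kips.
Base metal shear (0.25 in plate): yield φR_n = 1.0×0.6×50×0.25×3.0625 = 23.0 kips; rupture φR_n = 0.75×0.6×65×0.25×3.0625 = 22.4 kips; take 22.4 kips (rupture).
Tension yield (gross): A_g = 1.6875×0.25 = 0.42188 in². φR_n = 0.90 × 50 × 0.42188 = 19.0 kips.
Governing: min(12.8, 22.4, 19.0) = 12.8 kips → weld metal.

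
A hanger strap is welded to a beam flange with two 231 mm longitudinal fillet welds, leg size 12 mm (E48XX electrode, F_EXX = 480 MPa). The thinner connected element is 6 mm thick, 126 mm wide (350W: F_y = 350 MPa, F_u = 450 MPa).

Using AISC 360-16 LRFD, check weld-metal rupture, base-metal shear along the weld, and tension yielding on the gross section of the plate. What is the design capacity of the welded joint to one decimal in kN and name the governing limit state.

Weld metal: throat = 0.707×12 = 8.484 mm, L = 2×231 = 462 mm. φR_n = 0.75 × 0.6 × 480 × 8.484 × 462 = 846.6 kN.
Base metal shear (6 mm plate): yield φR_n = 1.0×0.6×350×6×462 = 582.1 kN; rupture φR_n = 0.75×0.6×450×6×462 = 561.3 kN; take 561.3 kN (rupture).
Tension yield (gross): A_g = 126×6 = 756 mm². φR_n = 0.90 × 350 × 756 = 238.1 kN.
Governing: min(846.6, 561.3, 238.1) = 238.1 kN → gross-section yield.

238.1 kN (gross-section yield governs)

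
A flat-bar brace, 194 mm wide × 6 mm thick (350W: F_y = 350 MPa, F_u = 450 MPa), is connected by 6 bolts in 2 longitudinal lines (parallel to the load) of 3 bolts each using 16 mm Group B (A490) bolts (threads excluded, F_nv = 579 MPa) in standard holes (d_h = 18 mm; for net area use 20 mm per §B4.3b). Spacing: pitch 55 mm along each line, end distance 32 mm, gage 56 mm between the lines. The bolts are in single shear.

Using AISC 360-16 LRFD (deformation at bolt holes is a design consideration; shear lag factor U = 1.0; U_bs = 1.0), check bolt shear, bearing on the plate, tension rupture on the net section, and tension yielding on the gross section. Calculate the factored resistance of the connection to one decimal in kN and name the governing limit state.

311.9 kN (net-section rupture governs)

Bolt shear: A_b = π(16)²/4 = 201.06 mm². φR_n = 0.75 × 579 × 201.06 × 6 × 1 = 523.9 kN.
Bearing (6 mm plate, F_u = 450 MPa): end bolts L_c = 32 − 18/2 = 23, R_n = min(1.2×23×6×450, 2.4×16×6×450) = 74.52 kN/bolt; interior L_c = 55 − 18 = 37, R_n = 103.68 kN/bolt. φR_n = 0.75 × (2×74.52 + 4×103.68) = 422.8 kN.
Tension rupture (net): A_n = (194 − 2×20)×6 = 924 mm² (U = 1.0, A_e = A_n). φR_n = 0.75 × 450 × 924 = 311.9 kN.
Tension yield (gross): A_g = 194×6 = 1164 mm². φR_n = 0.90 × 350 × 1164 = 366.7 kN.
Governing: min(523.9, 422.8, 311.9, 366.7) = 311.9 kN → net-section rupture.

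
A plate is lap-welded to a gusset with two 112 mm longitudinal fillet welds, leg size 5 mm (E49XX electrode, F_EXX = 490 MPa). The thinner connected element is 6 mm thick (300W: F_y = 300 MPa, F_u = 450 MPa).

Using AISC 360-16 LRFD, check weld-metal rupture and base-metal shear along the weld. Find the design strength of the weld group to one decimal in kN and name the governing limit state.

174.6 kN (weld metal governs)

Weld metal: throat = 0.707×5 = 3.535 mm, L = 2×112 = 224 mm. φR_n = 0.75 × 0.6 × 490 × 3.535 × 224 = 174.6 kN.
Base metal shear (6 mm plate): yield φR_n = 1.0×0.6×300×6×224 = 241.9 kN; rupture φR_n = 0.75×0.6×450×6×224 = 272.2 kN; take 241.9 kN (yield).
Governing: min(174.6, 241.9) = 174.6 kN → weld metal.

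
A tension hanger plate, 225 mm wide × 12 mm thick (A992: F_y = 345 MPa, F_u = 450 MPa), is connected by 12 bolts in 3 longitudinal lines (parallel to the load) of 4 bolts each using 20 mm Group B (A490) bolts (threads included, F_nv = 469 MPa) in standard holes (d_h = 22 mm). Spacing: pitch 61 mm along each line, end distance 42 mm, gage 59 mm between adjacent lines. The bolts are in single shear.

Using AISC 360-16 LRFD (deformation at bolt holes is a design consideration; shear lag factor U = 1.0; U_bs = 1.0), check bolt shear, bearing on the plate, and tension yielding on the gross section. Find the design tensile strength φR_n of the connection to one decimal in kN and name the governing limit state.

Bolt shear: A_b = π(20)²/4 = 314.16 mm². φR_n = 0.75 × 469 × 314.16 × 12 × 1 = 1326.1 kN.
Bearing (12 mm plate, F_u = 450 MPa): end bolts L_c = 42 − 22/2 = 31, R_n = min(1.2×31×12×450, 2.4×20×12×450) = 200.88 kN/bolt; interior L_c = 61 − 22 = 39, R_n = 252.72 kN/bolt. φR_n = 0.75 × (3×200.88 + 9×252.72) = 2157.8 kN.
Tension yield (gross): A_g = 225×12 = 2700 mm². φR_n = 0.90 × 345 × 2700 = 838.4 kN.
Governing: min(1326.1, 2157.8, 838.4) = 838.4 kN → gross-section yield.

838.4 kN (gross-section yield governs)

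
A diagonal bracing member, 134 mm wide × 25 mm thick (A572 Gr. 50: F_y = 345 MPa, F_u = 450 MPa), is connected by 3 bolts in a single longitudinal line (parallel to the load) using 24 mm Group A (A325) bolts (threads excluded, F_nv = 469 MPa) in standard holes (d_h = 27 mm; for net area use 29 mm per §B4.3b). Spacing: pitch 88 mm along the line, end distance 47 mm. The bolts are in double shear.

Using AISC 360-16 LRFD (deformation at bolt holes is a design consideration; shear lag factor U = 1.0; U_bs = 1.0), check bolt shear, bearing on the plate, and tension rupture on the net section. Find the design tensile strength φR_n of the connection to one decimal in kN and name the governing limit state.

Bolt shear: A_b = π(24)²/4 = 452.39 mm². φR_n = 0.75 × 469 × 452.39 × 3 × 2 = 954.8 kN.
Bearing (25 mm plate, F_u = 450 MPa): end bolts L_c = 47 − 27/2 = 33.5, R_n = min(1.2×33.5×25×450, 2.4×24×25×450) = 452.25 kN/bolt; interior L_c = 88 − 27 = 61, R_n = 648 kN/bolt. φR_n = 0.75 × (1×452.25 + 2×648) = 1311.2 kN.
Tension rupture (net): A_n = (134 − 1×29)×25 = 2625 mm² (U = 1.0, A_e = A_n). φR_n = 0.75 × 450 × 2625 = 885.9 kN.
Governing: min(954.8, 1311.2, 885.9) = 885.9 kN → net-section rupture.

885.9 kN (net-section rupture governs)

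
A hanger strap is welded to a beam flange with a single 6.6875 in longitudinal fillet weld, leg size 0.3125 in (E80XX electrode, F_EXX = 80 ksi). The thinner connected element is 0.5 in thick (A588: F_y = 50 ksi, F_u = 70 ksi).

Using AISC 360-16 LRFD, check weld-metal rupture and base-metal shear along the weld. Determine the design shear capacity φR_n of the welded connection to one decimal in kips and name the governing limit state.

Weld metal: throat = 0.707×0.3125 = 0.22094 in, L = 6.6875 in. φR_n = 0.75 × 0.6 × 80 × 0.22094 × 6.6875 = 53.2 kips.
Base metal shear (0.5 in plate): yield φR_n = 1.0×0.6×50×0.5×6.6875 = 100.3 kips; rupture φR_n = 0.75×0.6×70×0.5×6.6875 = 105.3 kips; take 100.3 kips (yield).
Governing: min(53.2, 100.3) = 53.2 kips → weld metal.

53.2 kips (weld metal governs)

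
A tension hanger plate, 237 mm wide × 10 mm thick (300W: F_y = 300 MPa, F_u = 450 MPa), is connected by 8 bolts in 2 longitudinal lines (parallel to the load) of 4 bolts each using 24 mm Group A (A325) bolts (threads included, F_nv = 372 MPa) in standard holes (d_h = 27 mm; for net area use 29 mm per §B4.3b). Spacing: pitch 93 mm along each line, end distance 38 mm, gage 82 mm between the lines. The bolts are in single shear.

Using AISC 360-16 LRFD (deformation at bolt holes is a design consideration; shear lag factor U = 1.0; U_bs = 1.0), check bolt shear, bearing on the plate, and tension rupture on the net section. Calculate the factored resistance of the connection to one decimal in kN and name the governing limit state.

604.1 kN (net-section rupture governs)

Bolt shear: A_b = π(24)²/4 = 452.39 mm². φR_n = 0.75 × 372 × 452.39 × 8 × 1 = 1009.7 kN.
Bearing (10 mm plate, F_u = 450 MPa): end bolts L_c = 38 − 27/2 = 24.5, R_n = min(1.2×24.5×10×450, 2.4×24×10×450) = 132.3 kN/bolt; interior L_c = 93 − 27 = 66, R_n = 259.2 kN/bolt. φR_n = 0.75 × (2×132.3 + 6×259.2) = 1364.9 kN.
Tension rupture (net): A_n = (237 − 2×29)×10 = 1790 mm² (U = 1.0, A_e = A_n). φR_n = 0.75 × 450 × 1790 = 604.1 kN.
Governing: min(1009.7, 1364.9, 604.1) = 604.1 kN → net-section rupture.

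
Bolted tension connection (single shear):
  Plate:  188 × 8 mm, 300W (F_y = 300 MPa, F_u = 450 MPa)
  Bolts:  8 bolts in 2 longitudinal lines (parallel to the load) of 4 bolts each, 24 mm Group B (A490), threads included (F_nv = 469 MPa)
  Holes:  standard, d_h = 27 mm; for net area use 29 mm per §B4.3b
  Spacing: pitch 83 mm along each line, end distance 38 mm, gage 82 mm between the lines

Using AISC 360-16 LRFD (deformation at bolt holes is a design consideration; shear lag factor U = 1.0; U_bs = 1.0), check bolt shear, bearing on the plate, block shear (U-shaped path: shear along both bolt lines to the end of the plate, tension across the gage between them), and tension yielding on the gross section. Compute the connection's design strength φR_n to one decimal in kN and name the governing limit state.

Bolt shear: A_b = π(24)²/4 = 452.39 mm². φR_n = 0.75 × 469 × 452.39 × 8 × 1 = 1273.0 kN.
Bearing (8 mm plate, F_u = 450 MPa): end bolts L_c = 38 − 27/2 = 24.5, R_n = min(1.2×24.5×8×450, 2.4×24×8×450) = 105.84 kN/bolt; interior L_c = 83 − 27 = 56, R_n = 207.36 kN/bolt. φR_n = 0.75 × (2×105.84 + 6×207.36) = 1091.9 kN.
Block shear: shear path 2×[38+3×83] = 2×287 mm, A_gv = 4592, A_nv = 2×(287 − 3.5×29)×8 = 2968 mm²; tension across gage: (82 − 1×29)×8 = 424 mm². R_n = min(0.6×450×2968, 0.6×300×4592) + 1.0×450×424 = min(801.36, 826.56) + 190.8 = 992.16 kN. φR_n = 0.75 × 992.16 = 744.1 kN.
Tension yield (gross): A_g = 188×8 = 1504 mm². φR_n = 0.90 × 300 × 1504 = 406.1 kN.
Governing: min(1273.0, 1091.9, 744.1, 406.1) = 406.1 kN → gross-section yield.

406.1 kN (gross-section yield governs)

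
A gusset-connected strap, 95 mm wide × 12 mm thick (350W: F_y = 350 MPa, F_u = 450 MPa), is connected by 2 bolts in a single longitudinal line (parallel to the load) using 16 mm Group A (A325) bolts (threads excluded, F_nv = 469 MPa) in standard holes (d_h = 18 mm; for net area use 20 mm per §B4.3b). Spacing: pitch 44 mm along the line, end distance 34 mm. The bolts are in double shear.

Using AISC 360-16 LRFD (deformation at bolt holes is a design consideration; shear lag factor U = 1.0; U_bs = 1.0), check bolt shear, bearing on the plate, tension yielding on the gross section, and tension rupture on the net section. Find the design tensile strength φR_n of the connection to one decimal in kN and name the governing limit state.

247.9 kN (bearing governs)

Bolt shear: A_b = π(16)²/4 = 201.06 mm². φR_n = 0.75 × 469 × 201.06 × 2 × 2 = 282.9 kN.
Bearing (12 mm plate, F_u = 450 MPa): end bolts L_c = 34 − 18/2 = 25, R_n = min(1.2×25×12×450, 2.4×16×12×450) = 162 kN/bolt; interior L_c = 44 − 18 = 26, R_n = 168.48 kN/bolt. φR_n = 0.75 × (1×162 + 1×168.48) = 247.9 kN.
Tension yield (gross): A_g = 95×12 = 1140 mm². φR_n = 0.90 × 350 × 1140 = 359.1 kN.
Tension rupture (net): A_n = (95 − 1×20)×12 = 900 mm² (U = 1.0, A_e = A_n). φR_n = 0.75 × 450 × 900 = 303.8 kN.
Governing: min(282.9, 247.9, 359.1, 303.8) = 247.9 kN → bearing.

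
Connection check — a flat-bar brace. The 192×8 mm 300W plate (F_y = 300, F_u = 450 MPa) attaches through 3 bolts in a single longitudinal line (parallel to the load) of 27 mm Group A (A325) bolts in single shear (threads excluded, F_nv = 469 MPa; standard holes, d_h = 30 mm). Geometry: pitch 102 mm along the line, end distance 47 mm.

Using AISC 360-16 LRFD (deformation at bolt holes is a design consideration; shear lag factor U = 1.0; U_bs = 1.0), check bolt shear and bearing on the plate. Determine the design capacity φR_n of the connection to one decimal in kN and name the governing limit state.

Bolt shear: A_b = π(27)²/4 = 572.56 mm². φR_n = 0.75 × 469 × 572.56 × 3 × 1 = 604.2 kN.
Bearing (8 mm plate, F_u = 450 MPa): end bolts L_c = 47 − 30/2 = 32, R_n = min(1.2×32×8×450, 2.4×27×8×450) = 138.24 kN/bolt; interior L_c = 102 − 30 = 72, R_n = 233.28 kN/bolt. φR_n = 0.75 × (1×138.24 + 2×233.28) = 453.6 kN.
Governing: min(604.2, 453.6) = 453.6 kN → bearing.

453.6 kN (bearing governs)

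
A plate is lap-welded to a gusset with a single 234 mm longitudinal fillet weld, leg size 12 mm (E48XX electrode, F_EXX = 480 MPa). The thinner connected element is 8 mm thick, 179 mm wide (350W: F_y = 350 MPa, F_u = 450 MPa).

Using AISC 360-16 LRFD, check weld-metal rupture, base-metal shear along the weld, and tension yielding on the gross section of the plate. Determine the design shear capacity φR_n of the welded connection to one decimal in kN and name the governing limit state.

Weld metal: throat = 0.707×12 = 8.484 mm, L = 234 mm. φR_n = 0.75 × 0.6 × 480 × 8.484 × 234 = 428.8 kN.
Base metal shear (8 mm plate): yield φR_n = 1.0×0.6×350×8×234 = 393.1 kN; rupture φR_n = 0.75×0.6×450×8×234 = 379.1 kN; take 379.1 kN (rupture).
Tension yield (gross): A_g = 179×8 = 1432 mm². φR_n = 0.90 × 350 × 1432 = 451.1 kN.
Governing: min(428.8, 379.1, 451.1) = 379.1 kN → base-metal shear.

379.1 kN (base-metal shear governs)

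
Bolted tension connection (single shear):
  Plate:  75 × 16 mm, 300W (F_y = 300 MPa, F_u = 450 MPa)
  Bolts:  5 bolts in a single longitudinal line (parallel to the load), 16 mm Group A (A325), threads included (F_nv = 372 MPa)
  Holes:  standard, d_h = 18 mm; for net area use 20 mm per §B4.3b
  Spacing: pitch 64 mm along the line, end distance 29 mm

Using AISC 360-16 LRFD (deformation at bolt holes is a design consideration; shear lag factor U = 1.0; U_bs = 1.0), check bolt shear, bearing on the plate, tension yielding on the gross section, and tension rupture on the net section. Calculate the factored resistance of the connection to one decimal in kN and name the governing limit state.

280.5 kN (bolt shear governs)

Bolt shear: A_b = π(16)²/4 = 201.06 mm². φR_n = 0.75 × 372 × 201.06 × 5 × 1 = 280.5 kN.
Bearing (16 mm plate, F_u = 450 MPa): end bolts L_c = 29 − 18/2 = 20, R_n = min(1.2×20×16×450, 2.4×16×16×450) = 172.8 kN/bolt; interior L_c = 64 − 18 = 46, R_n = 276.48 kN/bolt. φR_n = 0.75 × (1×172.8 + 4×276.48) = 959.0 kN.
Tension yield (gross): A_g = 75×16 = 1200 mm². φR_n = 0.90 × 300 × 1200 = 324.0 kN.
Tension rupture (net): A_n = (75 − 1×20)×16 = 880 mm² (U = 1.0, A_e = A_n). φR_n = 0.75 × 450 × 880 = 297.0 kN.
Governing: min(280.5, 959.0, 324.0, 297.0) = 280.5 kN → bolt shear.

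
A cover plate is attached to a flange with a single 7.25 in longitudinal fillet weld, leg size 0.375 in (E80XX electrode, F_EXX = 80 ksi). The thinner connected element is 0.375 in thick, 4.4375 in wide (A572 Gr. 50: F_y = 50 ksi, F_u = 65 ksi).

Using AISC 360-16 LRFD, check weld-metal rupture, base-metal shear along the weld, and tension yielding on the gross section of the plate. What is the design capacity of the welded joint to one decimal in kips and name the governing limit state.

Weld metal: throat = 0.707×0.375 = 0.26513 in, L = 7.25 in. φR_n = 0.75 × 0.6 × 80 × 0.26513 × 7.25 = 69.2 kips.
Base metal shear (0.375 in plate): yield φR_n = 1.0×0.6×50×0.375×7.25 = 81.6 kips; rupture φR_n = 0.75×0.6×65×0.375×7.25 = 79.5 kips; take 79.5 kips (rupture).
Tension yield (gross): A_g = 4.4375×0.375 = 1.6641 in². φR_n = 0.90 × 50 × 1.6641 = 74.9 kips.
Governing: min(69.2, 79.5, 74.9) = 69.2 kips → weld metal.

69.2 kips (weld metal governs)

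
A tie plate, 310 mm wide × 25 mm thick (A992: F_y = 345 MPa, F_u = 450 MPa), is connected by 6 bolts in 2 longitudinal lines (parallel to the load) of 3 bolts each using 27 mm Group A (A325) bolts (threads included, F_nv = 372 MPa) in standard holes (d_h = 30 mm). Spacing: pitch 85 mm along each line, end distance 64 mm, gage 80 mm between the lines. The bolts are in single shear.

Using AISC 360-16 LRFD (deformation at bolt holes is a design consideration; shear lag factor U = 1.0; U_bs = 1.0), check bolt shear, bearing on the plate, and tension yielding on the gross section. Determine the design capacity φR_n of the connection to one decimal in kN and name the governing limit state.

Bolt shear: A_b = π(27)²/4 = 572.56 mm². φR_n = 0.75 × 372 × 572.56 × 6 × 1 = 958.5 kN.
Bearing (25 mm plate, F_u = 450 MPa): end bolts L_c = 64 − 30/2 = 49, R_n = min(1.2×49×25×450, 2.4×27×25×450) = 661.5 kN/bolt; interior L_c = 85 − 30 = 55, R_n = 729 kN/bolt. φR_n = 0.75 × (2×661.5 + 4×729) = 3179.3 kN.
Tension yield (gross): A_g = 310×25 = 7750 mm². φR_n = 0.90 × 345 × 7750 = 2406.4 kN.
Governing: min(958.5, 3179.3, 2406.4) = 958.5 kN → bolt shear.

958.5 kN (bolt shear governs)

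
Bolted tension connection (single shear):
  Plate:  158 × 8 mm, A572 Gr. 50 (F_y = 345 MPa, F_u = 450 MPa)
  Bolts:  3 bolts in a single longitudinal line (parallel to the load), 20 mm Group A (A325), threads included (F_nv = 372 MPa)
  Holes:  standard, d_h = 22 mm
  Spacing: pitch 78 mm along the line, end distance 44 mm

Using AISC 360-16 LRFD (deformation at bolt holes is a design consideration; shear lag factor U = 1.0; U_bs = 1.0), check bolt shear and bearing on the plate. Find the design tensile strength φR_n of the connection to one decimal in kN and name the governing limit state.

263.0 kN (bolt shear governs)

Bolt shear: A_b = π(20)²/4 = 314.16 mm². φR_n = 0.75 × 372 × 314.16 × 3 × 1 = 263.0 kN.
Bearing (8 mm plate, F_u = 450 MPa): end bolts L_c = 44 − 22/2 = 33, R_n = min(1.2×33×8×450, 2.4×20×8×450) = 142.56 kN/bolt; interior L_c = 78 − 22 = 56, R_n = 172.8 kN/bolt. φR_n = 0.75 × (1×142.56 + 2×172.8) = 366.1 kN.
Governing: min(263.0, 366.1) = 263.0 kN → bolt shear.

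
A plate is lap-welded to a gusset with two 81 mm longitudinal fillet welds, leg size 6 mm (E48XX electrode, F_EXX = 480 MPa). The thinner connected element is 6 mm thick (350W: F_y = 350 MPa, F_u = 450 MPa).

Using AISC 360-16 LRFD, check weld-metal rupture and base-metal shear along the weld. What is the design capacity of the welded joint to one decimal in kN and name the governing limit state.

Weld metal: throat = 0.707×6 = 4.242 mm, L = 2×81 = 162 mm. φR_n = 0.75 × 0.6 × 480 × 4.242 × 162 = 148.4 kN.
Base metal shear (6 mm plate): yield φR_n = 1.0×0.6×350×6×162 = 204.1 kN; rupture φR_n = 0.75×0.6×450×6×162 = 196.8 kN; take 196.8 kN (rupture).
Governing: min(148.4, 196.8) = 148.4 kN → weld metal.

148.4 kN (weld metal governs)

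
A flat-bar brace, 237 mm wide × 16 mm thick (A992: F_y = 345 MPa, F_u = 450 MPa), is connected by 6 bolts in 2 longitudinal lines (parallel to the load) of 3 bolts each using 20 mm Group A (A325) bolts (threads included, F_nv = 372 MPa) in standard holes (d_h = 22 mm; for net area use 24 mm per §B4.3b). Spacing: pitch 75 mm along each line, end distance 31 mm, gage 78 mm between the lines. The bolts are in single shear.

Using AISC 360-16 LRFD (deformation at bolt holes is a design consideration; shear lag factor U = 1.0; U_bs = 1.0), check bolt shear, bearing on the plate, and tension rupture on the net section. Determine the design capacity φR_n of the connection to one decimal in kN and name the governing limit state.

525.9 kN (bolt shear governs)

Bolt shear: A_b = π(20)²/4 = 314.16 mm². φR_n = 0.75 × 372 × 314.16 × 6 × 1 = 525.9 kN.
Bearing (16 mm plate, F_u = 450 MPa): end bolts L_c = 31 − 22/2 = 20, R_n = min(1.2×20×16×450, 2.4×20×16×450) = 172.8 kN/bolt; interior L_c = 75 − 22 = 53, R_n = 345.6 kN/bolt. φR_n = 0.75 × (2×172.8 + 4×345.6) = 1296.0 kN.
Tension rupture (net): A_n = (237 − 2×24)×16 = 3024 mm² (U = 1.0, A_e = A_n). φR_n = 0.75 × 450 × 3024 = 1020.6 kN.
Governing: min(525.9, 1296.0, 1020.6) = 525.9 kN → bolt shear.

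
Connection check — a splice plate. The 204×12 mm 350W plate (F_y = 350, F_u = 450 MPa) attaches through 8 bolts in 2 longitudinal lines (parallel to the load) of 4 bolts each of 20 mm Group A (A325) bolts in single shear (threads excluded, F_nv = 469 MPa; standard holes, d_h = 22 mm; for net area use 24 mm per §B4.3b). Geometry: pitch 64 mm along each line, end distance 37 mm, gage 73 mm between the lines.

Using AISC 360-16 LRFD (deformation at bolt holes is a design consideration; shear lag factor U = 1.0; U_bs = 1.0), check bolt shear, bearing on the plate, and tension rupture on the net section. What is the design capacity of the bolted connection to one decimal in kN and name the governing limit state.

631.8 kN (net-section rupture governs)

Bolt shear: A_b = π(20)²/4 = 314.16 mm². φR_n = 0.75 × 469 × 314.16 × 8 × 1 = 884.0 kN.
Bearing (12 mm plate, F_u = 450 MPa): end bolts L_c = 37 − 22/2 = 26, R_n = min(1.2×26×12×450, 2.4×20×12×450) = 168.48 kN/bolt; interior L_c = 64 − 22 = 42, R_n = 259.2 kN/bolt. φR_n = 0.75 × (2×168.48 + 6×259.2) = 1419.1 kN.
Tension rupture (net): A_n = (204 − 2×24)×12 = 1872 mm² (U = 1.0, A_e = A_n). φR_n = 0.75 × 450 × 1872 = 631.8 kN.
Governing: min(884.0, 1419.1, 631.8) = 631.8 kN → net-section rupture.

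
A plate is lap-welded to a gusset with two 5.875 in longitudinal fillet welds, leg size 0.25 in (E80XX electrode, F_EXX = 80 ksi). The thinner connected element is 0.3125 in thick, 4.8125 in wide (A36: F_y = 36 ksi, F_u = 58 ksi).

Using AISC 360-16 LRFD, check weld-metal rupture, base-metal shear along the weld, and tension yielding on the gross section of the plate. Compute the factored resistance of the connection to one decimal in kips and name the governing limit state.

Weld metal: throat = 0.707×0.25 = 0.17675 in, L = 2×5.875 = 11.75 in. φR_n = 0.75 × 0.6 × 80 × 0.17675 × 11.75 = 74.8 kips.
Base metal shear (0.3125 in plate): yield φR_n = 1.0×0.6×36×0.3125×11.75 = 79.3 kips; rupture φR_n = 0.75×0.6×58×0.3125×11.75 = 95.8 kips; take 79.3 kips (yield).
Tension yield (gross): A_g = 4.8125×0.3125 = 1.5039 in². φR_n = 0.90 × 36 × 1.5039 = 48.7 kips.
Governing: min(74.8, 79.3, 48.7) = 48.7 kips → gross-section yield.

48.7 kips (gross-section yield governs)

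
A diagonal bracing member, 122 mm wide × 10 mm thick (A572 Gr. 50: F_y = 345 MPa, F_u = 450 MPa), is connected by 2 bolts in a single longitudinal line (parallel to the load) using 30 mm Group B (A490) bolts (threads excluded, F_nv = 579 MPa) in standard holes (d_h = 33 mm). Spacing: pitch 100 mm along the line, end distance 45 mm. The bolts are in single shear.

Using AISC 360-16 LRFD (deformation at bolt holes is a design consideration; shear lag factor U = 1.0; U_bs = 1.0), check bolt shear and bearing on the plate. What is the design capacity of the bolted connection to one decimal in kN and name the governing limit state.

Bolt shear: A_b = π(30)²/4 = 706.86 mm². φR_n = 0.75 × 579 × 706.86 × 2 × 1 = 613.9 kN.
Bearing (10 mm plate, F_u = 450 MPa): end bolts L_c = 45 − 33/2 = 28.5, R_n = min(1.2×28.5×10×450, 2.4×30×10×450) = 153.9 kN/bolt; interior L_c = 100 − 33 = 67, R_n = 324 kN/bolt. φR_n = 0.75 × (1×153.9 + 1×324) = 358.4 kN.
Governing: min(613.9, 358.4) = 358.4 kN → bearing.

358.4 kN (bearing governs)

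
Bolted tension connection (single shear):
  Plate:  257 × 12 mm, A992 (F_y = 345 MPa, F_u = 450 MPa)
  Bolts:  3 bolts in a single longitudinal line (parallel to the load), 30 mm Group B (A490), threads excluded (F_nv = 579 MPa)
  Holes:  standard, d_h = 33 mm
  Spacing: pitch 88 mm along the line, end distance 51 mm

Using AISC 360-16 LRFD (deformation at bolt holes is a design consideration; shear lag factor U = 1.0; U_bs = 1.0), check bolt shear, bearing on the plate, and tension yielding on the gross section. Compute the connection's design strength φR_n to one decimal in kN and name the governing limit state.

702.3 kN (bearing governs)

Bolt shear: A_b = π(30)²/4 = 706.86 mm². φR_n = 0.75 × 579 × 706.86 × 3 × 1 = 920.9 kN.
Bearing (12 mm plate, F_u = 450 MPa): end bolts L_c = 51 − 33/2 = 34.5, R_n = min(1.2×34.5×12×450, 2.4×30×12×450) = 223.56 kN/bolt; interior L_c = 88 − 33 = 55, R_n = 356.4 kN/bolt. φR_n = 0.75 × (1×223.56 + 2×356.4) = 702.3 kN.
Tension yield (gross): A_g = 257×12 = 3084 mm². φR_n = 0.90 × 345 × 3084 = 957.6 kN.
Governing: min(920.9, 702.3, 957.6) = 702.3 kN → bearing.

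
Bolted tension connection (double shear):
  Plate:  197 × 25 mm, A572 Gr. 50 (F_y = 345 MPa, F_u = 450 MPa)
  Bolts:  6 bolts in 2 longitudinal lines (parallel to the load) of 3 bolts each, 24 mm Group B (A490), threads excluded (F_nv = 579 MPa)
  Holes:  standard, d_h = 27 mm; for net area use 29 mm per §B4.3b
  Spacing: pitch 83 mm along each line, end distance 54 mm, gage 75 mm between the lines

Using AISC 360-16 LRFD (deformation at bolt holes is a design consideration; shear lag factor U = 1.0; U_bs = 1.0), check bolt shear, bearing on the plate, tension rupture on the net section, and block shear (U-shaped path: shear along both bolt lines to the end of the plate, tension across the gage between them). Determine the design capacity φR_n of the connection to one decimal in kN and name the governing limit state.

1172.8 kN (net-section rupture governs)

Bolt shear: A_b = π(24)²/4 = 452.39 mm². φR_n = 0.75 × 579 × 452.39 × 6 × 2 = 2357.4 kN.
Bearing (25 mm plate, F_u = 450 MPa): end bolts L_c = 54 − 27/2 = 40.5, R_n = min(1.2×40.5×25×450, 2.4×24×25×450) = 546.75 kN/bolt; interior L_c = 83 − 27 = 56, R_n = 648 kN/bolt. φR_n = 0.75 × (2×546.75 + 4×648) = 2764.1 kN.
Tension rupture (net): A_n = (197 − 2×29)×25 = 3475 mm² (U = 1.0, A_e = A_n). φR_n = 0.75 × 450 × 3475 = 1172.8 kN.
Block shear: shear path 2×[54+2×83] = 2×220 mm, A_gv = 11000, A_nv = 2×(220 − 2.5×29)×25 = 7375 mm²; tension across gage: (75 − 1×29)×25 = 1150 mm². R_n = min(0.6×450×7375, 0.6×345×11000) + 1.0×450×1150 = min(1991.3, 2277) + 517.5 = 2508.8 kN. φR_n = 0.75 × 2508.8 = 1881.6 kN.
Governing: min(2357.4, 2764.1, 1172.8, 1881.6) = 1172.8 kN → net-section rupture.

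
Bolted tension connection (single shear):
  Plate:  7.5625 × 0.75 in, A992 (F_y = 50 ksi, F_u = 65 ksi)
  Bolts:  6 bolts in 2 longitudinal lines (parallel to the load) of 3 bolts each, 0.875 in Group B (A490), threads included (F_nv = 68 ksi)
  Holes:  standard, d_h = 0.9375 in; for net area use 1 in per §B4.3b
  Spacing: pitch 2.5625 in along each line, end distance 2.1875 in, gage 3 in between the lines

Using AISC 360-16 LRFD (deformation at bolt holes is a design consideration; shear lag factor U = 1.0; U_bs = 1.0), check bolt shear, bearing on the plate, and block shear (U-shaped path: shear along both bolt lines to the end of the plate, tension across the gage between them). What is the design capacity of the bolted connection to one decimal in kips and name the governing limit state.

184.0 kips (bolt shear governs)

Bolt shear: A_b = π(0.875)²/4 = 0.60132 in². φR_n = 0.75 × 68 × 0.60132 × 6 × 1 = 184.0 kips.
Bearing (0.75 in plate, F_u = 65 ksi): end bolts L_c = 2.1875 − 0.9375/2 = 1.71875, R_n = min(1.2×1.71875×0.75×65, 2.4×0.875×0.75×65) = 100.55 kips/bolt; interior L_c = 2.5625 − 0.9375 = 1.625, R_n = 95.063 kips/bolt. φR_n = 0.75 × (2×100.55 + 4×95.063) = 436.0 kips.
Block shear: shear path 2×[2.1875+2×2.5625] = 2×7.3125 in, A_gv = 10.969, A_nv = 2×(7.3125 − 2.5×1)×0.75 = 7.2188 in²; tension across gage: (3 − 1×1)×0.75 = 1.5 in². R_n = min(0.6×65×7.2188, 0.6×50×10.969) + 1.0×65×1.5 = min(281.53, 329.07) + 97.5 = 379.03 kips. φR_n = 0.75 × 379.03 = 284.3 kips.
Governing: min(184.0, 436.0, 284.3) = 184.0 kips → bolt shear.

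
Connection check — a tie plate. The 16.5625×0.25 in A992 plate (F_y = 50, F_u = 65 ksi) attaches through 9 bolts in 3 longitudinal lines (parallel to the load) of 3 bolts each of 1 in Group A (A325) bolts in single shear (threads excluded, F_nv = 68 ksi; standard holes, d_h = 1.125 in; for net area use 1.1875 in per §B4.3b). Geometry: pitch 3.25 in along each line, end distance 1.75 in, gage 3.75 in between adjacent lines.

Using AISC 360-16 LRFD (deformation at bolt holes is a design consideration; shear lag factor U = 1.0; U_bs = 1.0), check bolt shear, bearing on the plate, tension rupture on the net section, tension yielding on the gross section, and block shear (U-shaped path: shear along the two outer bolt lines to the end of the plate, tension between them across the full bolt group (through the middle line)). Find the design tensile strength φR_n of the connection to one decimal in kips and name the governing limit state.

139.7 kips (block shear governs)

Bolt shear: A_b = π(1)²/4 = 0.7854 in². φR_n = 0.75 × 68 × 0.7854 × 9 × 1 = 360.5 kips.
Bearing (0.25 in plate, F_u = 65 ksi): end bolts L_c = 1.75 − 1.125/2 = 1.1875, R_n = min(1.2×1.1875×0.25×65, 2.4×1×0.25×65) = 23.156 kips/bolt; interior L_c = 3.25 − 1.125 = 2.125, R_n = 39 kips/bolt. φR_n = 0.75 × (3×23.156 + 6×39) = 227.6 kips.
Tension rupture (net): A_n = (16.5625 − 3×1.1875)×0.25 = 3.25 in² (U = 1.0, A_e = A_n). φR_n = 0.75 × 65 × 3.25 = 158.4 kips.
Tension yield (gross): A_g = 16.5625×0.25 = 4.1406 in². φR_n = 0.90 × 50 × 4.1406 = 186.3 kips.
Block shear: shear path 2×[1.75+2×3.25] = 2×8.25 in, A_gv = 4.125, A_nv = 2×(8.25 − 2.5×1.1875)×0.25 = 2.6406 in²; tension across gage: (7.5 − 2×1.1875)×0.25 = 1.2813 in². R_n = min(0.6×65×2.6406, 0.6×50×4.125) + 1.0×65×1.2813 = min(102.98, 123.75) + 83.285 = 186.27 kips. φR_n = 0.75 × 186.27 = 139.7 kips.
Governing: min(360.5, 227.6, 158.4, 186.3, 139.7) = 139.7 kips → block shear.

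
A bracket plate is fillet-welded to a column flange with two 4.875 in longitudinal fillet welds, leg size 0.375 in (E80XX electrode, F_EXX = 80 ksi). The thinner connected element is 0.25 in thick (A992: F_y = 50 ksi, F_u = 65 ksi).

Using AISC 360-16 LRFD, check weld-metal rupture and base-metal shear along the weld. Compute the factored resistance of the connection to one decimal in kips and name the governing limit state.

Weld metal: throat = 0.707×0.375 = 0.26513 in, L = 2×4.875 = 9.75 in. φR_n = 0.75 × 0.6 × 80 × 0.26513 × 9.75 = 93.1 kips.
Base metal shear (0.25 in plate): yield φR_n = 1.0×0.6×50×0.25×9.75 = 73.1 kips; rupture φR_n = 0.75×0.6×65×0.25×9.75 = 71.3 kips; take 71.3 kips (rupture).
Governing: min(93.1, 71.3) = 71.3 kips → base-metal shear.

71.3 kips (base-metal shear governs)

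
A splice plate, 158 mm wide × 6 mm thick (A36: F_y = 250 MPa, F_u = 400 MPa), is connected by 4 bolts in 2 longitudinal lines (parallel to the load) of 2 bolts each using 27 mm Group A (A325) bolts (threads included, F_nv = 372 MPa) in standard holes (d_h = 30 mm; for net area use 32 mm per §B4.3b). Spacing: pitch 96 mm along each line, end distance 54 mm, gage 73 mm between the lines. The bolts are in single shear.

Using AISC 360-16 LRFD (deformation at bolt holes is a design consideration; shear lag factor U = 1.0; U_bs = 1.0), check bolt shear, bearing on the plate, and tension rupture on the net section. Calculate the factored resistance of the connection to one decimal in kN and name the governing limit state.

Bolt shear: A_b = π(27)²/4 = 572.56 mm². φR_n = 0.75 × 372 × 572.56 × 4 × 1 = 639.0 kN.
Bearing (6 mm plate, F_u = 400 MPa): end bolts L_c = 54 − 30/2 = 39, R_n = min(1.2×39×6×400, 2.4×27×6×400) = 112.32 kN/bolt; interior L_c = 96 − 30 = 66, R_n = 155.52 kN/bolt. φR_n = 0.75 × (2×112.32 + 2×155.52) = 401.8 kN.
Tension rupture (net): A_n = (158 − 2×32)×6 = 564 mm² (U = 1.0, A_e = A_n). φR_n = 0.75 × 400 × 564 = 169.2 kN.
Governing: min(639.0, 401.8, 169.2) = 169.2 kN → net-section rupture.

169.2 kN (net-section rupture governs)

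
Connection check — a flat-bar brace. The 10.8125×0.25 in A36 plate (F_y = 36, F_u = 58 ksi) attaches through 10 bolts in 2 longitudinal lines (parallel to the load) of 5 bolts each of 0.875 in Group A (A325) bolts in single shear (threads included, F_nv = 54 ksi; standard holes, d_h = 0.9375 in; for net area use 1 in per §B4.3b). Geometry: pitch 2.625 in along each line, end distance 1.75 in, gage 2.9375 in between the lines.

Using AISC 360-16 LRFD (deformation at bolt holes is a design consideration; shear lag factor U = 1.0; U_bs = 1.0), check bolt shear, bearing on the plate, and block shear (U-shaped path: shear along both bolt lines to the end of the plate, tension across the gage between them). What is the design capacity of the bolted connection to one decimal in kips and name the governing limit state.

Bolt shear: A_b = π(0.875)²/4 = 0.60132 in². φR_n = 0.75 × 54 × 0.60132 × 10 × 1 = 243.5 kips.
Bearing (0.25 in plate, F_u = 58 ksi): end bolts L_c = 1.75 − 0.9375/2 = 1.28125, R_n = min(1.2×1.28125×0.25×58, 2.4×0.875×0.25×58) = 22.294 kips/bolt; interior L_c = 2.625 − 0.9375 = 1.6875, R_n = 29.363 kips/bolt. φR_n = 0.75 × (2×22.294 + 8×29.363) = 209.6 kips.
Block shear: shear path 2×[1.75+4×2.625] = 2×12.25 in, A_gv = 6.125, A_nv = 2×(12.25 − 4.5×1)×0.25 = 3.875 in²; tension across gage: (2.9375 − 1×1)×0.25 = 0.48438 in². R_n = min(0.6×58×3.875, 0.6×36×6.125) + 1.0×58×0.48438 = min(134.85, 132.3) + 28.094 = 160.39 kips. φR_n = 0.75 × 160.39 = 120.3 kips.
Governing: min(243.5, 209.6, 120.3) = 120.3 kips → block shear.

120.3 kips (block shear governs)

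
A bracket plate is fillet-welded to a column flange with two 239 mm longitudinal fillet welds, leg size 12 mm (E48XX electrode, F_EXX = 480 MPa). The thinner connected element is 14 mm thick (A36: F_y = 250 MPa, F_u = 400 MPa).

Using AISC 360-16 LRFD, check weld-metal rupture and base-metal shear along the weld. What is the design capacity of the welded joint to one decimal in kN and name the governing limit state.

876.0 kN (weld metal governs)

Weld metal: throat = 0.707×12 = 8.484 mm, L = 2×239 = 478 mm. φR_n = 0.75 × 0.6 × 480 × 8.484 × 478 = 876.0 kN.
Base metal shear (14 mm plate): yield φR_n = 1.0×0.6×250×14×478 = 1003.8 kN; rupture φR_n = 0.75×0.6×400×14×478 = 1204.6 kN; take 1003.8 kN (yield).
Governing: min(876.0, 1003.8) = 876.0 kN → weld metal.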